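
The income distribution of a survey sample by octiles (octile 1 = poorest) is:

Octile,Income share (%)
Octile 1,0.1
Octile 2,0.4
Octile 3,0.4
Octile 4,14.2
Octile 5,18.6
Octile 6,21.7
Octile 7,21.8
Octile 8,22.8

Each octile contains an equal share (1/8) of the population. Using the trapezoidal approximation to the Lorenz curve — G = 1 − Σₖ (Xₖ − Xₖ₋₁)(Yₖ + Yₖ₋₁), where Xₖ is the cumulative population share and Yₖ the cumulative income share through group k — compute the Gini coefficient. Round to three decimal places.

Cumulative income shares Yₖ: 0.0010, 0.0050, 0.0090, 0.1510, 0.3370, 0.5540, 0.7720, 1.0000
Σ (Xₖ−Xₖ₋₁)(Yₖ+Yₖ₋₁) = (1/8)(0.0010+0.0000) + (1/8)(0.0050+0.0010) + (1/8)(0.0090+0.0050) + (1/8)(0.1510+0.0090) + (1/8)(0.3370+0.1510) + (1/8)(0.5540+0.3370) + (1/8)(0.7720+0.5540) + (1/8)(1.0000+0.7720)
  = 0.0001 + 0.0008 + 0.0018 + 0.0200 + 0.0610 + 0.1114 + 0.1658 + 0.2215 = 0.5823
G = 1 − 0.5823 = 0.4177

0.418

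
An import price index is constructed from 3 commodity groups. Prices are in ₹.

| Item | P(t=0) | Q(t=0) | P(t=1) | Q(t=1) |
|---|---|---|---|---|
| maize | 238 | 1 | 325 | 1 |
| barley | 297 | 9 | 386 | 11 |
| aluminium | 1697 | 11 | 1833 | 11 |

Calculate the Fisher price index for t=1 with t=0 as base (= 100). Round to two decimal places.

111.30

Laspeyres component (base-period weights):
ΣP(t=1)Q(t=0) = 325×1 + 386×9 + 1833×11 = 325 + 3474 + 20163 = 23962
ΣP(t=0)Q(t=0) = 238×1 + 297×9 + 1697×11 = 238 + 2673 + 18667 = 21578
L = 23962 / 21578 × 100 = 111.0483
Paasche component (current-period weights):
ΣP(t=1)Q(t=1) = 325×1 + 386×11 + 1833×11 = 325 + 4246 + 20163 = 24734
ΣP(t=0)Q(t=1) = 238×1 + 297×11 + 1697×11 = 238 + 3267 + 18667 = 22172
P = 24734 / 22172 × 100 = 111.5551
Fisher = √(L × P) = √(111.0483 × 111.5551) = 111.3014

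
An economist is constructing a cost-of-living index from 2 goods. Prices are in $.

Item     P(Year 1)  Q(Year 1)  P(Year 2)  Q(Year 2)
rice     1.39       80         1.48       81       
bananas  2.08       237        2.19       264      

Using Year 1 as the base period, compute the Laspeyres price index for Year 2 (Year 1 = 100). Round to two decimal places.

Laspeyres price index uses base-period quantities as weights.
ΣP(Year 2)·Q(Year 1) = 1.48×80 + 2.19×237 = 118.4 + 519.03 = 637.43
ΣP(Year 1)·Q(Year 1) = 1.39×80 + 2.08×237 = 111.2 + 492.96 = 604.16
Index = 637.43 / 604.16 × 100 = 105.5068

105.51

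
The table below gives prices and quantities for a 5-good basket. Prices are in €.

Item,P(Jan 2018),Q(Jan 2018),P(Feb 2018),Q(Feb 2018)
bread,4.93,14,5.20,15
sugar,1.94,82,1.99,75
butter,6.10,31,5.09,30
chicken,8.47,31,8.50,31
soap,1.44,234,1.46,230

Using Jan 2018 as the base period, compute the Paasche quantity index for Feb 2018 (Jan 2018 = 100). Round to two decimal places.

98.03

Paasche quantity index uses current-period prices as weights.
ΣP(Feb 2018)·Q(Feb 2018) = 5.20×15 + 1.99×75 + 5.09×30 + 8.50×31 + 1.46×230 = 78 + 149.25 + 152.7 + 263.5 + 335.8 = 979.25
ΣP(Feb 2018)·Q(Jan 2018) = 5.20×14 + 1.99×82 + 5.09×31 + 8.50×31 + 1.46×234 = 72.8 + 163.18 + 157.79 + 263.5 + 341.64 = 998.91
Index = 979.25 / 998.91 × 100 = 98.0319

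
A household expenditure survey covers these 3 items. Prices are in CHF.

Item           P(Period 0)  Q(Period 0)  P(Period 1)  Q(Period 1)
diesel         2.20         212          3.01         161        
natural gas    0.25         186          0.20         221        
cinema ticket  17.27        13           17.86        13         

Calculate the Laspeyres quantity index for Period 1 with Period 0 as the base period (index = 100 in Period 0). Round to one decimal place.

86.0

Laspeyres quantity index uses base-period prices as weights.
ΣP(Period 0)·Q(Period 1) = 2.20×161 + 0.25×221 + 17.27×13 = 354.2 + 55.25 + 224.51 = 633.96
ΣP(Period 0)·Q(Period 0) = 2.20×212 + 0.25×186 + 17.27×13 = 466.4 + 46.5 + 224.51 = 737.41
Index = 633.96 / 737.41 × 100 = 85.9712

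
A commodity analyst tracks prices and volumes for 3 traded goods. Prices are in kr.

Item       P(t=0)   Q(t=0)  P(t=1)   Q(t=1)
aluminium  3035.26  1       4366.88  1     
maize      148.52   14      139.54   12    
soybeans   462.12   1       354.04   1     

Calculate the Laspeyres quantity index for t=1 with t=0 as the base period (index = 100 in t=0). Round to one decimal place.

Laspeyres quantity index uses base-period prices as weights.
ΣP(t=0)·Q(t=1) = 3035.26×1 + 148.52×12 + 462.12×1 = 3035.26 + 1782.24 + 462.12 = 5279.62
ΣP(t=0)·Q(t=0) = 3035.26×1 + 148.52×14 + 462.12×1 = 3035.26 + 2079.28 + 462.12 = 5576.66
Index = 5279.62 / 5576.66 × 100 = 94.6735

94.7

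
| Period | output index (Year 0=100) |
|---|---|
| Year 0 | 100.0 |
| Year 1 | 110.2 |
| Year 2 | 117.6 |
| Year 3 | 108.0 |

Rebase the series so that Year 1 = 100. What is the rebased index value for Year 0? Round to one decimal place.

90.7

Rebased(Year 0) = 100.0 / 110.2 × 100 = 90.7441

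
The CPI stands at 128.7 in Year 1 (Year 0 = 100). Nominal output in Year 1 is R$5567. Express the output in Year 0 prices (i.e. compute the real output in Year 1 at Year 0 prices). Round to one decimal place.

Real = Nominal ÷ (Index/100) = 5567 ÷ (128.7/100)
     = 5567 ÷ 1.287 = 4325.5633

4325.6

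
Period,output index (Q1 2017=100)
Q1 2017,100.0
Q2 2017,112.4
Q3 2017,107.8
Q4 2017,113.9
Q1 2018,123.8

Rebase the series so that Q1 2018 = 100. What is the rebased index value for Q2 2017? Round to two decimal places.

90.79

Rebased(Q2 2017) = 112.4 / 123.8 × 100 = 90.7916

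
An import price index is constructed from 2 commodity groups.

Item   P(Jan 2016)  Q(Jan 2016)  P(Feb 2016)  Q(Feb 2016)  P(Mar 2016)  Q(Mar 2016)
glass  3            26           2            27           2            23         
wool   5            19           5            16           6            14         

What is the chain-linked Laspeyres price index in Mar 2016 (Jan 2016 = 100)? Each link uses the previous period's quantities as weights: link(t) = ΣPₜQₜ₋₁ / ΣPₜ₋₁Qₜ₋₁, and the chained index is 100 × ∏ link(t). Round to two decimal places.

Link Jan 2016→Feb 2016:
ΣP(Feb 2016)Q(Jan 2016) = 2×26 + 5×19 = 52 + 95 = 147
ΣP(Jan 2016)Q(Jan 2016) = 3×26 + 5×19 = 78 + 95 = 173
link = 147/173 = 0.849711
Link Feb 2016→Mar 2016:
ΣP(Mar 2016)Q(Feb 2016) = 2×27 + 6×16 = 54 + 96 = 150
ΣP(Feb 2016)Q(Feb 2016) = 2×27 + 5×16 = 54 + 80 = 134
link = 150/134 = 1.119403
Chained index = 100 × 0.849711 × 1.119403 = 95.1169

95.12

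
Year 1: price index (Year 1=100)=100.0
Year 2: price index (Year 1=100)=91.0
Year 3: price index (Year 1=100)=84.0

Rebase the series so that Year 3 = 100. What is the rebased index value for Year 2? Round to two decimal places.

108.33

Rebased(Year 2) = 91.0 / 84.0 × 100 = 108.3333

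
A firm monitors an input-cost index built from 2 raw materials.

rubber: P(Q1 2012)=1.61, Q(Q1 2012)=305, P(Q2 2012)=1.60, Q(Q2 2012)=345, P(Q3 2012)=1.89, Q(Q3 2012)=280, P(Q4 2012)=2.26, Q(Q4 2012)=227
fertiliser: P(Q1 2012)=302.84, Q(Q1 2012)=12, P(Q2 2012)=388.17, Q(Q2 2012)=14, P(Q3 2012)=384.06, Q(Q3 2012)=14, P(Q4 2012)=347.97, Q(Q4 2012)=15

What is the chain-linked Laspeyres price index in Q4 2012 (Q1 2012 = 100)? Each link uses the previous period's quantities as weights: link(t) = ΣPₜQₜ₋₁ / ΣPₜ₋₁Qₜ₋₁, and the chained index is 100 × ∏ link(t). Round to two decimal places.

117.09

Link Q1 2012→Q2 2012:
ΣP(Q2 2012)Q(Q1 2012) = 1.60×305 + 388.17×12 = 488 + 4658.04 = 5146.04
ΣP(Q1 2012)Q(Q1 2012) = 1.61×305 + 302.84×12 = 491.05 + 3634.08 = 4125.13
link = 5146.04/4125.13 = 1.247486
Link Q2 2012→Q3 2012:
ΣP(Q3 2012)Q(Q2 2012) = 1.89×345 + 384.06×14 = 652.05 + 5376.84 = 6028.89
ΣP(Q2 2012)Q(Q2 2012) = 1.60×345 + 388.17×14 = 552 + 5434.38 = 5986.38
link = 6028.89/5986.38 = 1.007101
Link Q3 2012→Q4 2012:
ΣP(Q4 2012)Q(Q3 2012) = 2.26×280 + 347.97×14 = 632.8 + 4871.58 = 5504.38
ΣP(Q3 2012)Q(Q3 2012) = 1.89×280 + 384.06×14 = 529.2 + 5376.84 = 5906.04
link = 5504.38/5906.04 = 0.931992
Chained index = 100 × 1.247486 × 1.007101 × 0.931992 = 117.0902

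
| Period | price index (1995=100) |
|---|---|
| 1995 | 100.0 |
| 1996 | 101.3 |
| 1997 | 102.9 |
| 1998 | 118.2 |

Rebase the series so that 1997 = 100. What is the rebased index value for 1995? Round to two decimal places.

Rebased(1995) = 100.0 / 102.9 × 100 = 97.1817

97.18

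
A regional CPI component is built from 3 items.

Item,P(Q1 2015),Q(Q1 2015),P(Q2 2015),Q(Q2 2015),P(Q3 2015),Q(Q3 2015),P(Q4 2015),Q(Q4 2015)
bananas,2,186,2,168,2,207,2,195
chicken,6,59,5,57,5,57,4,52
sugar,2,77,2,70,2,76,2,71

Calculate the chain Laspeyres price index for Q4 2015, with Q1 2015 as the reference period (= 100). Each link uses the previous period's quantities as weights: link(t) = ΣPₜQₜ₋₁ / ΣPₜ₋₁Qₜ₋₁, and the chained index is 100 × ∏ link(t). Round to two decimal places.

87.05

Link Q1 2015→Q2 2015:
ΣP(Q2 2015)Q(Q1 2015) = 2×186 + 5×59 + 2×77 = 372 + 295 + 154 = 821
ΣP(Q1 2015)Q(Q1 2015) = 2×186 + 6×59 + 2×77 = 372 + 354 + 154 = 880
link = 821/880 = 0.932955
Link Q2 2015→Q3 2015:
ΣP(Q3 2015)Q(Q2 2015) = 2×168 + 5×57 + 2×70 = 336 + 285 + 140 = 761
ΣP(Q2 2015)Q(Q2 2015) = 2×168 + 5×57 + 2×70 = 336 + 285 + 140 = 761
link = 761/761 = 1.000000
Link Q3 2015→Q4 2015:
ΣP(Q4 2015)Q(Q3 2015) = 2×207 + 4×57 + 2×76 = 414 + 228 + 152 = 794
ΣP(Q3 2015)Q(Q3 2015) = 2×207 + 5×57 + 2×76 = 414 + 285 + 152 = 851
link = 794/851 = 0.933020
Chained index = 100 × 0.932955 × 1.000000 × 0.933020 = 87.0465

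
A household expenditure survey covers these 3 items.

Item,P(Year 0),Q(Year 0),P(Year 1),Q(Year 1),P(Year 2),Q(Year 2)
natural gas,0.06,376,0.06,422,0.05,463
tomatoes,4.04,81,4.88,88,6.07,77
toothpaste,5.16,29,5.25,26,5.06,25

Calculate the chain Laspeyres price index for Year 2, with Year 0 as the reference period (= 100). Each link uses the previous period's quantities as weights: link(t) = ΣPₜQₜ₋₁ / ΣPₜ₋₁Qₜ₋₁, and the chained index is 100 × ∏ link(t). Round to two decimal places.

132.59

Link Year 0→Year 1:
ΣP(Year 1)Q(Year 0) = 0.06×376 + 4.88×81 + 5.25×29 = 22.56 + 395.28 + 152.25 = 570.09
ΣP(Year 0)Q(Year 0) = 0.06×376 + 4.04×81 + 5.16×29 = 22.56 + 327.24 + 149.64 = 499.44
link = 570.09/499.44 = 1.141458
Link Year 1→Year 2:
ΣP(Year 2)Q(Year 1) = 0.05×422 + 6.07×88 + 5.06×26 = 21.1 + 534.16 + 131.56 = 686.82
ΣP(Year 1)Q(Year 1) = 0.06×422 + 4.88×88 + 5.25×26 = 25.32 + 429.44 + 136.5 = 591.26
link = 686.82/591.26 = 1.161621
Chained index = 100 × 1.141458 × 1.161621 = 132.5942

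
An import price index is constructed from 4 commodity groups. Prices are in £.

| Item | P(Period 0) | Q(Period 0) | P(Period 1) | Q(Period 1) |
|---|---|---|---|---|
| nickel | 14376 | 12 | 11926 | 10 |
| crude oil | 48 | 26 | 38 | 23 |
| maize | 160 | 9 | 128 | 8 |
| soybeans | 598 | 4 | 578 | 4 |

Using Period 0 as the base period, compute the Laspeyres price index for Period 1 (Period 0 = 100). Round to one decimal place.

83.1

Laspeyres price index uses base-period quantities as weights.
ΣP(Period 1)·Q(Period 0) = 11926×12 + 38×26 + 128×9 + 578×4 = 143112 + 988 + 1152 + 2312 = 147564
ΣP(Period 0)·Q(Period 0) = 14376×12 + 48×26 + 160×9 + 598×4 = 172512 + 1248 + 1440 + 2392 = 177592
Index = 147564 / 177592 × 100 = 83.0916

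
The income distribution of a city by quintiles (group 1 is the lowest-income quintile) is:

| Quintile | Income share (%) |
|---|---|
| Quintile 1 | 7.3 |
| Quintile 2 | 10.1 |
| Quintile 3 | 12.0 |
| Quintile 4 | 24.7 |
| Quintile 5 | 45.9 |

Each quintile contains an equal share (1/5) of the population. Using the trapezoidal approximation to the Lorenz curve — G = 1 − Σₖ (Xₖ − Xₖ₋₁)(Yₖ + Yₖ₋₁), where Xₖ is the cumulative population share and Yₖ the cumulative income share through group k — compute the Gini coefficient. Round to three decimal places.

Cumulative income shares Yₖ: 0.0730, 0.1740, 0.2940, 0.5410, 1.0000
Σ (Xₖ−Xₖ₋₁)(Yₖ+Yₖ₋₁) = (1/5)(0.0730+0.0000) + (1/5)(0.1740+0.0730) + (1/5)(0.2940+0.1740) + (1/5)(0.5410+0.2940) + (1/5)(1.0000+0.5410)
  = 0.0146 + 0.0494 + 0.0936 + 0.1670 + 0.3082 = 0.6328
G = 1 − 0.6328 = 0.3672

0.367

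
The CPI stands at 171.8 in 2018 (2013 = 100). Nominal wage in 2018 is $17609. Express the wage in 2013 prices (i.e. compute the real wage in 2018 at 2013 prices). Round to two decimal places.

10249.71

Real = Nominal ÷ (Index/100) = 17609 ÷ (171.8/100)
     = 17609 ÷ 1.718 = 10249.7090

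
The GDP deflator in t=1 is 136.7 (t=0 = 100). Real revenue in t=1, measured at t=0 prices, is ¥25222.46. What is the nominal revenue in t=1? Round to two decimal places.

Nominal = Real × (Index/100) = 25222.46 × (136.7/100)
        = 25222.46 × 1.367 = 34479.1028

34479.10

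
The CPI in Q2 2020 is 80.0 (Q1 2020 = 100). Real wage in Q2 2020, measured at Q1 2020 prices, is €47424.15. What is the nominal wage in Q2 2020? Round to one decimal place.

Nominal = Real × (Index/100) = 47424.15 × (80.0/100)
        = 47424.15 × 0.800 = 37939.3200

37939.3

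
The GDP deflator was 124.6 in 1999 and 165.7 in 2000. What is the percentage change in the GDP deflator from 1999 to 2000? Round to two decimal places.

32.99%

Change = (165.7 − 124.6) / 124.6 × 100
       = 41.1 / 124.6 × 100 = 32.9856%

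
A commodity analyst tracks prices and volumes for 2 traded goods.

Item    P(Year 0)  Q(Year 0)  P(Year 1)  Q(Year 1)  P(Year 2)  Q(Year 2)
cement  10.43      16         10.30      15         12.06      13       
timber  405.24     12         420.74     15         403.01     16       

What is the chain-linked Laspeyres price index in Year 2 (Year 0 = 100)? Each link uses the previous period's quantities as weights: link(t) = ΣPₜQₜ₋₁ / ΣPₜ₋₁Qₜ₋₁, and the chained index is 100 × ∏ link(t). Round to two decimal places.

Link Year 0→Year 1:
ΣP(Year 1)Q(Year 0) = 10.30×16 + 420.74×12 = 164.8 + 5048.88 = 5213.68
ΣP(Year 0)Q(Year 0) = 10.43×16 + 405.24×12 = 166.88 + 4862.88 = 5029.76
link = 5213.68/5029.76 = 1.036566
Link Year 1→Year 2:
ΣP(Year 2)Q(Year 1) = 12.06×15 + 403.01×15 = 180.9 + 6045.15 = 6226.05
ΣP(Year 1)Q(Year 1) = 10.30×15 + 420.74×15 = 154.5 + 6311.1 = 6465.6
link = 6226.05/6465.6 = 0.962950
Chained index = 100 × 1.036566 × 0.962950 = 99.8162

99.82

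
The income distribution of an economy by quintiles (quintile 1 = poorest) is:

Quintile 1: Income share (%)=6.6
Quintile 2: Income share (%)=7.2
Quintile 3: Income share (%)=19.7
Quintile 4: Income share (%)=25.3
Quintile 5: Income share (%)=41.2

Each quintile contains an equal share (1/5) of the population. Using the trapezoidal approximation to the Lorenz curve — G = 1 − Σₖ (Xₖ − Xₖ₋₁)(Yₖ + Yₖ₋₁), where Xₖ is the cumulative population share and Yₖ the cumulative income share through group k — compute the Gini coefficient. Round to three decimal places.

0.349

Cumulative income shares Yₖ: 0.0660, 0.1380, 0.3350, 0.5880, 1.0000
Σ (Xₖ−Xₖ₋₁)(Yₖ+Yₖ₋₁) = (1/5)(0.0660+0.0000) + (1/5)(0.1380+0.0660) + (1/5)(0.3350+0.1380) + (1/5)(0.5880+0.3350) + (1/5)(1.0000+0.5880)
  = 0.0132 + 0.0408 + 0.0946 + 0.1846 + 0.3176 = 0.6508
G = 1 − 0.6508 = 0.3492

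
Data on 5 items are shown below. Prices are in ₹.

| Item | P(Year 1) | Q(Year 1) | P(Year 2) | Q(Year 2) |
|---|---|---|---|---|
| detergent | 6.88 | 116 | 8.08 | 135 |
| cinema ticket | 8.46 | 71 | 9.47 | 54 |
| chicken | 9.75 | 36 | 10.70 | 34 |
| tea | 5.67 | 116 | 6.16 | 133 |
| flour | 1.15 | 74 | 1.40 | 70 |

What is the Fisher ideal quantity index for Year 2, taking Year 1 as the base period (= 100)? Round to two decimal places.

102.44

Laspeyres component (base-period weights):
ΣP(Year 1)Q(Year 2) = 6.88×135 + 8.46×54 + 9.75×34 + 5.67×133 + 1.15×70 = 928.8 + 456.84 + 331.5 + 754.11 + 80.5 = 2551.75
ΣP(Year 1)Q(Year 1) = 6.88×116 + 8.46×71 + 9.75×36 + 5.67×116 + 1.15×74 = 798.08 + 600.66 + 351 + 657.72 + 85.1 = 2492.56
L = 2551.75 / 2492.56 × 100 = 102.3747
Paasche component (current-period weights):
ΣP(Year 2)Q(Year 2) = 8.08×135 + 9.47×54 + 10.70×34 + 6.16×133 + 1.40×70 = 1090.8 + 511.38 + 363.8 + 819.28 + 98 = 2883.26
ΣP(Year 2)Q(Year 1) = 8.08×116 + 9.47×71 + 10.70×36 + 6.16×116 + 1.40×74 = 937.28 + 672.37 + 385.2 + 714.56 + 103.6 = 2813.01
P = 2883.26 / 2813.01 × 100 = 102.4973
Fisher = √(L × P) = √(102.3747 × 102.4973) = 102.4360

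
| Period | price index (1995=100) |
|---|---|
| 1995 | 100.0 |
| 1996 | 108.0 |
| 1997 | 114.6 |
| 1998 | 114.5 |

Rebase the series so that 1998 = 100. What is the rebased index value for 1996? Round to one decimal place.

Rebased(1996) = 108.0 / 114.5 × 100 = 94.3231

94.3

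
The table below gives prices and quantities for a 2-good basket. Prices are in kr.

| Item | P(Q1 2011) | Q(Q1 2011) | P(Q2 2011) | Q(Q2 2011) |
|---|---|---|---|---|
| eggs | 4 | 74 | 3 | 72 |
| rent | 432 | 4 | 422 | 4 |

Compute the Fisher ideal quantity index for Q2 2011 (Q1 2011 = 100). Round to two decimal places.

99.65

Laspeyres component (base-period weights):
ΣP(Q1 2011)Q(Q2 2011) = 4×72 + 432×4 = 288 + 1728 = 2016
ΣP(Q1 2011)Q(Q1 2011) = 4×74 + 432×4 = 296 + 1728 = 2024
L = 2016 / 2024 × 100 = 99.6047
Paasche component (current-period weights):
ΣP(Q2 2011)Q(Q2 2011) = 3×72 + 422×4 = 216 + 1688 = 1904
ΣP(Q2 2011)Q(Q1 2011) = 3×74 + 422×4 = 222 + 1688 = 1910
P = 1904 / 1910 × 100 = 99.6859
Fisher = √(L × P) = √(99.6047 × 99.6859) = 99.6453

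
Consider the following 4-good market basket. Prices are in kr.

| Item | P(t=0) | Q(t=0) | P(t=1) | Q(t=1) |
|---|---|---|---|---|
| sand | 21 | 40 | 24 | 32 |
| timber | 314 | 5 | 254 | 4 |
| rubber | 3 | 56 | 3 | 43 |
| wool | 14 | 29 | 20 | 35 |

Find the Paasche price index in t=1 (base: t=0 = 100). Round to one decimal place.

Paasche price index uses current-period quantities as weights.
ΣP(t=1)·Q(t=1) = 24×32 + 254×4 + 3×43 + 20×35 = 768 + 1016 + 129 + 700 = 2613
ΣP(t=0)·Q(t=1) = 21×32 + 314×4 + 3×43 + 14×35 = 672 + 1256 + 129 + 490 = 2547
Index = 2613 / 2547 × 100 = 102.5913

102.6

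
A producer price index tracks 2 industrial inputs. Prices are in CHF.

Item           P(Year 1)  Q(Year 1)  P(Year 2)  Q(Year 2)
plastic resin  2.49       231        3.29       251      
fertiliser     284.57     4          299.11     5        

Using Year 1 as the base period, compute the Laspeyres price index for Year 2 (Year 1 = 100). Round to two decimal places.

114.18

Laspeyres price index uses base-period quantities as weights.
ΣP(Year 2)·Q(Year 1) = 3.29×231 + 299.11×4 = 759.99 + 1196.44 = 1956.43
ΣP(Year 1)·Q(Year 1) = 2.49×231 + 284.57×4 = 575.19 + 1138.28 = 1713.47
Index = 1956.43 / 1713.47 × 100 = 114.1794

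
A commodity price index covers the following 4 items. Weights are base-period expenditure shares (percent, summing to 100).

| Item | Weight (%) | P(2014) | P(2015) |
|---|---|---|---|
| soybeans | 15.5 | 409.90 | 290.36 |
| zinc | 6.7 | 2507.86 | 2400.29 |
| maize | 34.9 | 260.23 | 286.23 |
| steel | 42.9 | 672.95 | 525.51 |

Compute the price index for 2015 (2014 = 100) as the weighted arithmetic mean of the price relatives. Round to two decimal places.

soybeans: 15.5 × (290.36/409.90) = 15.5 × 0.708368 = 10.9797
zinc: 6.7 × (2400.29/2507.86) = 6.7 × 0.957107 = 6.4126
maize: 34.9 × (286.23/260.23) = 34.9 × 1.099912 = 38.3869
steel: 42.9 × (525.51/672.95) = 42.9 × 0.780905 = 33.5008
Index = Σ wᵢ·(p₁ᵢ/p₀ᵢ) = 10.9797 + 6.4126 + 38.3869 + 33.5008 = 89.2801

89.28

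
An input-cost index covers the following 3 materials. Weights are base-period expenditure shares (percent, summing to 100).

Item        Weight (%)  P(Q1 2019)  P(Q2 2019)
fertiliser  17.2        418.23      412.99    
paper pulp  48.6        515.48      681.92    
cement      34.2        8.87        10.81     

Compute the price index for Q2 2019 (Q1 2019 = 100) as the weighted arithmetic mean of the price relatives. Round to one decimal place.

fertiliser: 17.2 × (412.99/418.23) = 17.2 × 0.987471 = 16.9845
paper pulp: 48.6 × (681.92/515.48) = 48.6 × 1.322884 = 64.2921
cement: 34.2 × (10.81/8.87) = 34.2 × 1.218715 = 41.6800
Index = Σ wᵢ·(p₁ᵢ/p₀ᵢ) = 16.9845 + 64.2921 + 41.6800 = 122.9567

123.0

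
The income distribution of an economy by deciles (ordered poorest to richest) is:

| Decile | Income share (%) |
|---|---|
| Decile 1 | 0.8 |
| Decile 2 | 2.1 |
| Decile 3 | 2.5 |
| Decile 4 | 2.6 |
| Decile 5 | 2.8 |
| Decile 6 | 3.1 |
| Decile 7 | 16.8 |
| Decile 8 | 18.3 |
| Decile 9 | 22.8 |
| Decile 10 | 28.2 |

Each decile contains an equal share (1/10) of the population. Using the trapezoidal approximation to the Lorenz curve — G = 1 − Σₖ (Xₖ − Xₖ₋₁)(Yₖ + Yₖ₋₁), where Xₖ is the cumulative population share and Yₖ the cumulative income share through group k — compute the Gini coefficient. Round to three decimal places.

Cumulative income shares Yₖ: 0.0080, 0.0290, 0.0540, 0.0800, 0.1080, 0.1390, 0.3070, 0.4900, 0.7180, 1.0000
Σ (Xₖ−Xₖ₋₁)(Yₖ+Yₖ₋₁) = (1/10)(0.0080+0.0000) + (1/10)(0.0290+0.0080) + (1/10)(0.0540+0.0290) + (1/10)(0.0800+0.0540) + (1/10)(0.1080+0.0800) + (1/10)(0.1390+0.1080) + (1/10)(0.3070+0.1390) + (1/10)(0.4900+0.3070) + (1/10)(0.7180+0.4900) + (1/10)(1.0000+0.7180)
  = 0.0008 + 0.0037 + 0.0083 + 0.0134 + 0.0188 + 0.0247 + 0.0446 + 0.0797 + 0.1208 + 0.1718 = 0.4866
G = 1 − 0.4866 = 0.5134

0.513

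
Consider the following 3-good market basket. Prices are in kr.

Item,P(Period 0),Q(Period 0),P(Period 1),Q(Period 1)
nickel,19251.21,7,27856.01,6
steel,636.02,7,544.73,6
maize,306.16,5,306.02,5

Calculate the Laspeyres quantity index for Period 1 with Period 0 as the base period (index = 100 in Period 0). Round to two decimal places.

Laspeyres quantity index uses base-period prices as weights.
ΣP(Period 0)·Q(Period 1) = 19251.21×6 + 636.02×6 + 306.16×5 = 115507.26 + 3816.12 + 1530.8 = 120854.18
ΣP(Period 0)·Q(Period 0) = 19251.21×7 + 636.02×7 + 306.16×5 = 134758.47 + 4452.14 + 1530.8 = 140741.41
Index = 120854.18 / 140741.41 × 100 = 85.8697

85.87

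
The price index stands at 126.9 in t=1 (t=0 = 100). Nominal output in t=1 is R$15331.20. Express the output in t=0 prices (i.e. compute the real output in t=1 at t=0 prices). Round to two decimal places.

Real = Nominal ÷ (Index/100) = 15331.20 ÷ (126.9/100)
     = 15331.20 ÷ 1.269 = 12081.3239

12081.32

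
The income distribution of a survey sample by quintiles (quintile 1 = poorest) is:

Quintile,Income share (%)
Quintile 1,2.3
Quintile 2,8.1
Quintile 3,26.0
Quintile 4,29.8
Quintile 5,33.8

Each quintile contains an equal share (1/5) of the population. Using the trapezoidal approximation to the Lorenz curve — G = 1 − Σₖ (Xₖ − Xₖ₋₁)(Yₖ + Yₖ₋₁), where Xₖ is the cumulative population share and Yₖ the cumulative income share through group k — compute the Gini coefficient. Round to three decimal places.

0.339

Cumulative income shares Yₖ: 0.0230, 0.1040, 0.3640, 0.6620, 1.0000
Σ (Xₖ−Xₖ₋₁)(Yₖ+Yₖ₋₁) = (1/5)(0.0230+0.0000) + (1/5)(0.1040+0.0230) + (1/5)(0.3640+0.1040) + (1/5)(0.6620+0.3640) + (1/5)(1.0000+0.6620)
  = 0.0046 + 0.0254 + 0.0936 + 0.2052 + 0.3324 = 0.6612
G = 1 − 0.6612 = 0.3388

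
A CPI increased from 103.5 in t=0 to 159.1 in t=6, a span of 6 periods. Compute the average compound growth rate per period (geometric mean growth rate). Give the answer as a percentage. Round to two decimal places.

7.43%

Growth factor = (159.1/103.5)^(1/6) = (1.537198)^(1/6) = 1.074290
Growth rate = 1.074290 − 1 = 0.074290 = 7.4290%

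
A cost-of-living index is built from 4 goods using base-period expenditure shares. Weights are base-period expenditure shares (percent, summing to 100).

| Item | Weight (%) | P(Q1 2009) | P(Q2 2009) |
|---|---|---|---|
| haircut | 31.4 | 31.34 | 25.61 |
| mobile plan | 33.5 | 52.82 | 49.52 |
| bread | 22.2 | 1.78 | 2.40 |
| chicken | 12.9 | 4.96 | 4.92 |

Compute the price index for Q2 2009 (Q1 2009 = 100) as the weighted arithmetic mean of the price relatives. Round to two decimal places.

99.79

haircut: 31.4 × (25.61/31.34) = 31.4 × 0.817167 = 25.6590
mobile plan: 33.5 × (49.52/52.82) = 33.5 × 0.937524 = 31.4070
bread: 22.2 × (2.40/1.78) = 22.2 × 1.348315 = 29.9326
chicken: 12.9 × (4.92/4.96) = 12.9 × 0.991935 = 12.7960
Index = Σ wᵢ·(p₁ᵢ/p₀ᵢ) = 25.6590 + 31.4070 + 29.9326 + 12.7960 = 99.7946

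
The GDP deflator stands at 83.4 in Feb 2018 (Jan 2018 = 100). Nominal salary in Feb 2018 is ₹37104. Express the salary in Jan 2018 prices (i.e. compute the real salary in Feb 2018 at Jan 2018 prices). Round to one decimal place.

Real = Nominal ÷ (Index/100) = 37104 ÷ (83.4/100)
     = 37104 ÷ 0.834 = 44489.2086

44489.2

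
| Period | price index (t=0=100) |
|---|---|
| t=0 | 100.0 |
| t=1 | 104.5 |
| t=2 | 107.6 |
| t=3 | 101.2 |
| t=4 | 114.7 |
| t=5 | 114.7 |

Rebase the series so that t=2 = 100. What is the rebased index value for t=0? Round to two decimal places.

Rebased(t=0) = 100.0 / 107.6 × 100 = 92.9368

92.94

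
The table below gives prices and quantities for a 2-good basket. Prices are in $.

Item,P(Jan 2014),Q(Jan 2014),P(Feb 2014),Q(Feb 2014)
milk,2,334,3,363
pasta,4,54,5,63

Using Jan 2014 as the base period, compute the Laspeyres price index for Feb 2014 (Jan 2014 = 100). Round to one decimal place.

Laspeyres price index uses base-period quantities as weights.
ΣP(Feb 2014)·Q(Jan 2014) = 3×334 + 5×54 = 1002 + 270 = 1272
ΣP(Jan 2014)·Q(Jan 2014) = 2×334 + 4×54 = 668 + 216 = 884
Index = 1272 / 884 × 100 = 143.8914

143.9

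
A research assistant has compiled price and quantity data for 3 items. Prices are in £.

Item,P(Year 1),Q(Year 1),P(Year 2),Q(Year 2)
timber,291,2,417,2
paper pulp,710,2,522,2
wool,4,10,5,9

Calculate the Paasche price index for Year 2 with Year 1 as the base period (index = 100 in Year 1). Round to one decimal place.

Paasche price index uses current-period quantities as weights.
ΣP(Year 2)·Q(Year 2) = 417×2 + 522×2 + 5×9 = 834 + 1044 + 45 = 1923
ΣP(Year 1)·Q(Year 2) = 291×2 + 710×2 + 4×9 = 582 + 1420 + 36 = 2038
Index = 1923 / 2038 × 100 = 94.3572

94.4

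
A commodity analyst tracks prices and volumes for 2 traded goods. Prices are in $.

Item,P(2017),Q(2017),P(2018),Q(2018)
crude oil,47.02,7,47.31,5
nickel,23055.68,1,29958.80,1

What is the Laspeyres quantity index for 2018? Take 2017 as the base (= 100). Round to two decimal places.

Laspeyres quantity index uses base-period prices as weights.
ΣP(2017)·Q(2018) = 47.02×5 + 23055.68×1 = 235.1 + 23055.68 = 23290.78
ΣP(2017)·Q(2017) = 47.02×7 + 23055.68×1 = 329.14 + 23055.68 = 23384.82
Index = 23290.78 / 23384.82 × 100 = 99.5979

99.60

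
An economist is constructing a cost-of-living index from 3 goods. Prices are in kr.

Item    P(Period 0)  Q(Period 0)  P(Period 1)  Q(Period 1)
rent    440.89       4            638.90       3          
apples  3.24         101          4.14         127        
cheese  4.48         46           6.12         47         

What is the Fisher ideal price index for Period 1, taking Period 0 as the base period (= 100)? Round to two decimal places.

Laspeyres component (base-period weights):
ΣP(Period 1)Q(Period 0) = 638.90×4 + 4.14×101 + 6.12×46 = 2555.6 + 418.14 + 281.52 = 3255.26
ΣP(Period 0)Q(Period 0) = 440.89×4 + 3.24×101 + 4.48×46 = 1763.56 + 327.24 + 206.08 = 2296.88
L = 3255.26 / 2296.88 × 100 = 141.7253
Paasche component (current-period weights):
ΣP(Period 1)Q(Period 1) = 638.90×3 + 4.14×127 + 6.12×47 = 1916.7 + 525.78 + 287.64 = 2730.12
ΣP(Period 0)Q(Period 1) = 440.89×3 + 3.24×127 + 4.48×47 = 1322.67 + 411.48 + 210.56 = 1944.71
P = 2730.12 / 1944.71 × 100 = 140.3870
Fisher = √(L × P) = √(141.7253 × 140.3870) = 141.0546

141.05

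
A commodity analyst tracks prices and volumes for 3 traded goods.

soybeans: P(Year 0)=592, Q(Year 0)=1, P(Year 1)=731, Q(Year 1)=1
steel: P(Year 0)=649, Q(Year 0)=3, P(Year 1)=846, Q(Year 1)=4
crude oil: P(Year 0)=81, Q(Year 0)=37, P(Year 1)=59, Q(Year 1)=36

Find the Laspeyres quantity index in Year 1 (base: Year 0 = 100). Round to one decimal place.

Laspeyres quantity index uses base-period prices as weights.
ΣP(Year 0)·Q(Year 1) = 592×1 + 649×4 + 81×36 = 592 + 2596 + 2916 = 6104
ΣP(Year 0)·Q(Year 0) = 592×1 + 649×3 + 81×37 = 592 + 1947 + 2997 = 5536
Index = 6104 / 5536 × 100 = 110.2601

110.3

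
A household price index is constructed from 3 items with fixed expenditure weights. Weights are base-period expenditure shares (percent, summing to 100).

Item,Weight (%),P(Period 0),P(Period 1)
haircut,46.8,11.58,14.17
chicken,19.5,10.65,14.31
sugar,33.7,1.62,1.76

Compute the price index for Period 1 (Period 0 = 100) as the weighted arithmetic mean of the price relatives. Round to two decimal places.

120.08

haircut: 46.8 × (14.17/11.58) = 46.8 × 1.223661 = 57.2674
chicken: 19.5 × (14.31/10.65) = 19.5 × 1.343662 = 26.2014
sugar: 33.7 × (1.76/1.62) = 33.7 × 1.086420 = 36.6123
Index = Σ wᵢ·(p₁ᵢ/p₀ᵢ) = 57.2674 + 26.2014 + 36.6123 = 120.0811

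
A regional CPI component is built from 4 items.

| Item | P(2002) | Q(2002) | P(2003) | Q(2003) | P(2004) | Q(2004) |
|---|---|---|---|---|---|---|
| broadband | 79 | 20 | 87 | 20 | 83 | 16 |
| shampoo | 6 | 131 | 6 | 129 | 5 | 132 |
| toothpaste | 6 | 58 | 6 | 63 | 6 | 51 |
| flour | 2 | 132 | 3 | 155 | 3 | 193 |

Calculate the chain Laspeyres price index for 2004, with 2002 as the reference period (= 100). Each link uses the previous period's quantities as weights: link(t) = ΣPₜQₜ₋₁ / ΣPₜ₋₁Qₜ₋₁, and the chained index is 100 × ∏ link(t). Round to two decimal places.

Link 2002→2003:
ΣP(2003)Q(2002) = 87×20 + 6×131 + 6×58 + 3×132 = 1740 + 786 + 348 + 396 = 3270
ΣP(2002)Q(2002) = 79×20 + 6×131 + 6×58 + 2×132 = 1580 + 786 + 348 + 264 = 2978
link = 3270/2978 = 1.098052
Link 2003→2004:
ΣP(2004)Q(2003) = 83×20 + 5×129 + 6×63 + 3×155 = 1660 + 645 + 378 + 465 = 3148
ΣP(2003)Q(2003) = 87×20 + 6×129 + 6×63 + 3×155 = 1740 + 774 + 378 + 465 = 3357
link = 3148/3357 = 0.937742
Chained index = 100 × 1.098052 × 0.937742 = 102.9690

102.97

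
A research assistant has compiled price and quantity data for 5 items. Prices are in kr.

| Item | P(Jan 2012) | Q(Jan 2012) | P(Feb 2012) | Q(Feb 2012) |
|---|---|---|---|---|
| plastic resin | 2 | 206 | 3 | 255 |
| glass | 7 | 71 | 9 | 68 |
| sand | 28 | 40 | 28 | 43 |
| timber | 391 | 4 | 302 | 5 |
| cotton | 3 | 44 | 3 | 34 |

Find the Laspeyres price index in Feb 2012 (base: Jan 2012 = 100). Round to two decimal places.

99.79

Laspeyres price index uses base-period quantities as weights.
ΣP(Feb 2012)·Q(Jan 2012) = 3×206 + 9×71 + 28×40 + 302×4 + 3×44 = 618 + 639 + 1120 + 1208 + 132 = 3717
ΣP(Jan 2012)·Q(Jan 2012) = 2×206 + 7×71 + 28×40 + 391×4 + 3×44 = 412 + 497 + 1120 + 1564 + 132 = 3725
Index = 3717 / 3725 × 100 = 99.7852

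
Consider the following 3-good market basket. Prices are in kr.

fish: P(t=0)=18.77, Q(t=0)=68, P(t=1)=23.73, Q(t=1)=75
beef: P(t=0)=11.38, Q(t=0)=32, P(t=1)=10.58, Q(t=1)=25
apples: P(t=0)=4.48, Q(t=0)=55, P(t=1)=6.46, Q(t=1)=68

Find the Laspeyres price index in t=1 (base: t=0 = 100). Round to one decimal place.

Laspeyres price index uses base-period quantities as weights.
ΣP(t=1)·Q(t=0) = 23.73×68 + 10.58×32 + 6.46×55 = 1613.64 + 338.56 + 355.3 = 2307.5
ΣP(t=0)·Q(t=0) = 18.77×68 + 11.38×32 + 4.48×55 = 1276.36 + 364.16 + 246.4 = 1886.92
Index = 2307.5 / 1886.92 × 100 = 122.2892

122.3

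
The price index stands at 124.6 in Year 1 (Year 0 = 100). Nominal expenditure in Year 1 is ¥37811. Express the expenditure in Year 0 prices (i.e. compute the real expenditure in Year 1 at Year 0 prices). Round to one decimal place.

30345.9

Real = Nominal ÷ (Index/100) = 37811 ÷ (124.6/100)
     = 37811 ÷ 1.246 = 30345.9069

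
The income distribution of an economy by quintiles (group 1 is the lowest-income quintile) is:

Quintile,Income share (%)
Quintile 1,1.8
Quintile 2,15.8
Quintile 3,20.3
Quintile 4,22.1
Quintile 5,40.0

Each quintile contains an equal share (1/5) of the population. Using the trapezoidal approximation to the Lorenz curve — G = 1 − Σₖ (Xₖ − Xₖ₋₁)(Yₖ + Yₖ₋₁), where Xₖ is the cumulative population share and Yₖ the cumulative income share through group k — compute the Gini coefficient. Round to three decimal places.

0.331

Cumulative income shares Yₖ: 0.0180, 0.1760, 0.3790, 0.6000, 1.0000
Σ (Xₖ−Xₖ₋₁)(Yₖ+Yₖ₋₁) = (1/5)(0.0180+0.0000) + (1/5)(0.1760+0.0180) + (1/5)(0.3790+0.1760) + (1/5)(0.6000+0.3790) + (1/5)(1.0000+0.6000)
  = 0.0036 + 0.0388 + 0.1110 + 0.1958 + 0.3200 = 0.6692
G = 1 − 0.6692 = 0.3308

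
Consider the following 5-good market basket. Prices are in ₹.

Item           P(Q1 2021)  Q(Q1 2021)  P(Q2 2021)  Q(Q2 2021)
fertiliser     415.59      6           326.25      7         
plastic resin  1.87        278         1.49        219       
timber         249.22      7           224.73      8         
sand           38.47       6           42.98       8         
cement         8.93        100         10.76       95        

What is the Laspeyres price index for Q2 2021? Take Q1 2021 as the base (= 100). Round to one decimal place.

Laspeyres price index uses base-period quantities as weights.
ΣP(Q2 2021)·Q(Q1 2021) = 326.25×6 + 1.49×278 + 224.73×7 + 42.98×6 + 10.76×100 = 1957.5 + 414.22 + 1573.11 + 257.88 + 1076 = 5278.71
ΣP(Q1 2021)·Q(Q1 2021) = 415.59×6 + 1.87×278 + 249.22×7 + 38.47×6 + 8.93×100 = 2493.54 + 519.86 + 1744.54 + 230.82 + 893 = 5881.76
Index = 5278.71 / 5881.76 × 100 = 89.7471

89.7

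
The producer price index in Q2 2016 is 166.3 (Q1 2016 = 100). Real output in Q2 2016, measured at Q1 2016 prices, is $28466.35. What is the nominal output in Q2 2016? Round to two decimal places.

Nominal = Real × (Index/100) = 28466.35 × (166.3/100)
        = 28466.35 × 1.663 = 47339.5400

47339.54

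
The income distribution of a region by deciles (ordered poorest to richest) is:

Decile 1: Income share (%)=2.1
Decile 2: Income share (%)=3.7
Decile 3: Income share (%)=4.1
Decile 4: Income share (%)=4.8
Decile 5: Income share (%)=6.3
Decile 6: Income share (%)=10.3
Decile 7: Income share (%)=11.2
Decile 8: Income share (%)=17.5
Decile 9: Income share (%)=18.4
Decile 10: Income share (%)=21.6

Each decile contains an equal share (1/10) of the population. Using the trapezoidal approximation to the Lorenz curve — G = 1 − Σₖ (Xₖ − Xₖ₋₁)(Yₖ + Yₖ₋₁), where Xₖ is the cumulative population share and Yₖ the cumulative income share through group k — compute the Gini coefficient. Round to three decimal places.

0.369

Cumulative income shares Yₖ: 0.0210, 0.0580, 0.0990, 0.1470, 0.2100, 0.3130, 0.4250, 0.6000, 0.7840, 1.0000
Σ (Xₖ−Xₖ₋₁)(Yₖ+Yₖ₋₁) = (1/10)(0.0210+0.0000) + (1/10)(0.0580+0.0210) + (1/10)(0.0990+0.0580) + (1/10)(0.1470+0.0990) + (1/10)(0.2100+0.1470) + (1/10)(0.3130+0.2100) + (1/10)(0.4250+0.3130) + (1/10)(0.6000+0.4250) + (1/10)(0.7840+0.6000) + (1/10)(1.0000+0.7840)
  = 0.0021 + 0.0079 + 0.0157 + 0.0246 + 0.0357 + 0.0523 + 0.0738 + 0.1025 + 0.1384 + 0.1784 = 0.6314
G = 1 − 0.6314 = 0.3686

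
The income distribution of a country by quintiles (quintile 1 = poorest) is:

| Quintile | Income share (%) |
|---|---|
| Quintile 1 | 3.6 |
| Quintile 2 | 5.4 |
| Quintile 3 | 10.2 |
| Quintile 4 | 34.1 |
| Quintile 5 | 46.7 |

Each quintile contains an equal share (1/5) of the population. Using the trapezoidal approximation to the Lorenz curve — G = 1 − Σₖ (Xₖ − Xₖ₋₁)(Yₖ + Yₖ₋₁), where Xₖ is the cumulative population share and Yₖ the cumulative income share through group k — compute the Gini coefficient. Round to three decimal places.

0.460

Cumulative income shares Yₖ: 0.0360, 0.0900, 0.1920, 0.5330, 1.0000
Σ (Xₖ−Xₖ₋₁)(Yₖ+Yₖ₋₁) = (1/5)(0.0360+0.0000) + (1/5)(0.0900+0.0360) + (1/5)(0.1920+0.0900) + (1/5)(0.5330+0.1920) + (1/5)(1.0000+0.5330)
  = 0.0072 + 0.0252 + 0.0564 + 0.1450 + 0.3066 = 0.5404
G = 1 − 0.5404 = 0.4596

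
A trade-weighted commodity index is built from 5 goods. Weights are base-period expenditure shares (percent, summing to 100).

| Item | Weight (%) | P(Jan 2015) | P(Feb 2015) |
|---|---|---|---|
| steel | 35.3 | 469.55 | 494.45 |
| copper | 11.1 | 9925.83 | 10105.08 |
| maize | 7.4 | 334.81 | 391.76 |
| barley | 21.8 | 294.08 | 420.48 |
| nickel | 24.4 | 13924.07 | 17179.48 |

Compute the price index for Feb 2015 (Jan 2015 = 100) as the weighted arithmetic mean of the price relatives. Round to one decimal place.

118.4

steel: 35.3 × (494.45/469.55) = 35.3 × 1.053029 = 37.1719
copper: 11.1 × (10105.08/9925.83) = 11.1 × 1.018059 = 11.3005
maize: 7.4 × (391.76/334.81) = 7.4 × 1.170096 = 8.6587
barley: 21.8 × (420.48/294.08) = 21.8 × 1.429815 = 31.1700
nickel: 24.4 × (17179.48/13924.07) = 24.4 × 1.233797 = 30.1047
Index = Σ wᵢ·(p₁ᵢ/p₀ᵢ) = 37.1719 + 11.3005 + 8.6587 + 31.1700 + 30.1047 = 118.4057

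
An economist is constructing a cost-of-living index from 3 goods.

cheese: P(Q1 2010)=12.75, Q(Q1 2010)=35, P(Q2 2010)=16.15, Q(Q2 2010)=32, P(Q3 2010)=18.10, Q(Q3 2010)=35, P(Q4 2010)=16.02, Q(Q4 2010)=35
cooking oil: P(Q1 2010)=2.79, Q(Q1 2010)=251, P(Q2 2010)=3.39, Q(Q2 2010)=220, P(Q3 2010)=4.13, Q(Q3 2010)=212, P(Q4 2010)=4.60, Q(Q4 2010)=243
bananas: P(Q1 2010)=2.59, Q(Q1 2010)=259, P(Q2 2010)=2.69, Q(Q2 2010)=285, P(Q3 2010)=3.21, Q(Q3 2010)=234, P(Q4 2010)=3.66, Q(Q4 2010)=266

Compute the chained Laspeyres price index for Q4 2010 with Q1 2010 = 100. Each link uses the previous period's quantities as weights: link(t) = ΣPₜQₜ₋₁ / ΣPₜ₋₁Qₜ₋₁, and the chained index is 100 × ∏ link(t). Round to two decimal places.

145.70

Link Q1 2010→Q2 2010:
ΣP(Q2 2010)Q(Q1 2010) = 16.15×35 + 3.39×251 + 2.69×259 = 565.25 + 850.89 + 696.71 = 2112.85
ΣP(Q1 2010)Q(Q1 2010) = 12.75×35 + 2.79×251 + 2.59×259 = 446.25 + 700.29 + 670.81 = 1817.35
link = 2112.85/1817.35 = 1.162599
Link Q2 2010→Q3 2010:
ΣP(Q3 2010)Q(Q2 2010) = 18.10×32 + 4.13×220 + 3.21×285 = 579.2 + 908.6 + 914.85 = 2402.65
ΣP(Q2 2010)Q(Q2 2010) = 16.15×32 + 3.39×220 + 2.69×285 = 516.8 + 745.8 + 766.65 = 2029.25
link = 2402.65/2029.25 = 1.184009
Link Q3 2010→Q4 2010:
ΣP(Q4 2010)Q(Q3 2010) = 16.02×35 + 4.60×212 + 3.66×234 = 560.7 + 975.2 + 856.44 = 2392.34
ΣP(Q3 2010)Q(Q3 2010) = 18.10×35 + 4.13×212 + 3.21×234 = 633.5 + 875.56 + 751.14 = 2260.2
link = 2392.34/2260.2 = 1.058464
Chained index = 100 × 1.162599 × 1.184009 × 1.058464 = 145.7005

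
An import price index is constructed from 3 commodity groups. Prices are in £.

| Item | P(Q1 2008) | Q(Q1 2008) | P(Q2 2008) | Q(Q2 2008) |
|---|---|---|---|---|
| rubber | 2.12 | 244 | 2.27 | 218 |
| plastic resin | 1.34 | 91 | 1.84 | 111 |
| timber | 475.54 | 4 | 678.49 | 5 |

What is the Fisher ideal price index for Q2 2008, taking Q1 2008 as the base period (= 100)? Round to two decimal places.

136.04

Laspeyres component (base-period weights):
ΣP(Q2 2008)Q(Q1 2008) = 2.27×244 + 1.84×91 + 678.49×4 = 553.88 + 167.44 + 2713.96 = 3435.28
ΣP(Q1 2008)Q(Q1 2008) = 2.12×244 + 1.34×91 + 475.54×4 = 517.28 + 121.94 + 1902.16 = 2541.38
L = 3435.28 / 2541.38 × 100 = 135.1738
Paasche component (current-period weights):
ΣP(Q2 2008)Q(Q2 2008) = 2.27×218 + 1.84×111 + 678.49×5 = 494.86 + 204.24 + 3392.45 = 4091.55
ΣP(Q1 2008)Q(Q2 2008) = 2.12×218 + 1.34×111 + 475.54×5 = 462.16 + 148.74 + 2377.7 = 2988.6
P = 4091.55 / 2988.6 × 100 = 136.9052
Fisher = √(L × P) = √(135.1738 × 136.9052) = 136.0368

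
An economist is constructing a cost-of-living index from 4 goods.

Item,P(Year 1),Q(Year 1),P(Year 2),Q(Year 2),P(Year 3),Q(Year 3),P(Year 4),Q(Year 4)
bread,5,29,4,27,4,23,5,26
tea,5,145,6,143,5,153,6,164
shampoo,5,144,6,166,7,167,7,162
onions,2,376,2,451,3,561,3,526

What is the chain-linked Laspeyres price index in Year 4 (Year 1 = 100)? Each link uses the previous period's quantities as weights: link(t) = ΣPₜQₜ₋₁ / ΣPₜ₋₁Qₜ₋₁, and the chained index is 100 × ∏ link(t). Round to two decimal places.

Link Year 1→Year 2:
ΣP(Year 2)Q(Year 1) = 4×29 + 6×145 + 6×144 + 2×376 = 116 + 870 + 864 + 752 = 2602
ΣP(Year 1)Q(Year 1) = 5×29 + 5×145 + 5×144 + 2×376 = 145 + 725 + 720 + 752 = 2342
link = 2602/2342 = 1.111016
Link Year 2→Year 3:
ΣP(Year 3)Q(Year 2) = 4×27 + 5×143 + 7×166 + 3×451 = 108 + 715 + 1162 + 1353 = 3338
ΣP(Year 2)Q(Year 2) = 4×27 + 6×143 + 6×166 + 2×451 = 108 + 858 + 996 + 902 = 2864
link = 3338/2864 = 1.165503
Link Year 3→Year 4:
ΣP(Year 4)Q(Year 3) = 5×23 + 6×153 + 7×167 + 3×561 = 115 + 918 + 1169 + 1683 = 3885
ΣP(Year 3)Q(Year 3) = 4×23 + 5×153 + 7×167 + 3×561 = 92 + 765 + 1169 + 1683 = 3709
link = 3885/3709 = 1.047452
Chained index = 100 × 1.111016 × 1.165503 × 1.047452 = 135.6338

135.63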